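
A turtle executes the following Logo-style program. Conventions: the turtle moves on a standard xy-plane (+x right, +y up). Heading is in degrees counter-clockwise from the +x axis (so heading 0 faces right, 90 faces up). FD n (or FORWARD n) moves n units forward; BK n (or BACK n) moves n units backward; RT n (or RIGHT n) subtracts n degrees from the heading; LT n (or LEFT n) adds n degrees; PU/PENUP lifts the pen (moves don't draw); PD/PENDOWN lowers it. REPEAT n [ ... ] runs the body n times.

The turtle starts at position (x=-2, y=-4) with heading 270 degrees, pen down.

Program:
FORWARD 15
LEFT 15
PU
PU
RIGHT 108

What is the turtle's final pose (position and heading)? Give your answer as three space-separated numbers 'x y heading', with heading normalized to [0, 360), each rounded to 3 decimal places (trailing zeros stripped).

Executing turtle program step by step:
Start: pos=(-2,-4), heading=270, pen down
FD 15: (-2,-4) -> (-2,-19) [heading=270, draw]
LT 15: heading 270 -> 285
PU: pen up
PU: pen up
RT 108: heading 285 -> 177
Final: pos=(-2,-19), heading=177, 1 segment(s) drawn

Answer: -2 -19 177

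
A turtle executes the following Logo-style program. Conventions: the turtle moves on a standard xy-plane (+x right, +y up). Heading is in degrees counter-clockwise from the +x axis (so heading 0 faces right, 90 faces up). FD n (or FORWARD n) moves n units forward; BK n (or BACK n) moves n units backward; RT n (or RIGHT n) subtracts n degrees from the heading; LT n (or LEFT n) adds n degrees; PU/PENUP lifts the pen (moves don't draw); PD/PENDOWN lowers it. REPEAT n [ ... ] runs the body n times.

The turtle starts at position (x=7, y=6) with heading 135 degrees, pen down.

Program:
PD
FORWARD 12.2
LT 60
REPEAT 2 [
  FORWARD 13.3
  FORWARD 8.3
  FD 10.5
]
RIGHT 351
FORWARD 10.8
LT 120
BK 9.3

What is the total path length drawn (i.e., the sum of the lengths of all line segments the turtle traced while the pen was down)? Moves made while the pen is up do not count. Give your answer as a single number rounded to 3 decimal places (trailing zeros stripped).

Answer: 96.5

Derivation:
Executing turtle program step by step:
Start: pos=(7,6), heading=135, pen down
PD: pen down
FD 12.2: (7,6) -> (-1.627,14.627) [heading=135, draw]
LT 60: heading 135 -> 195
REPEAT 2 [
  -- iteration 1/2 --
  FD 13.3: (-1.627,14.627) -> (-14.474,11.184) [heading=195, draw]
  FD 8.3: (-14.474,11.184) -> (-22.491,9.036) [heading=195, draw]
  FD 10.5: (-22.491,9.036) -> (-32.633,6.319) [heading=195, draw]
  -- iteration 2/2 --
  FD 13.3: (-32.633,6.319) -> (-45.48,2.876) [heading=195, draw]
  FD 8.3: (-45.48,2.876) -> (-53.497,0.728) [heading=195, draw]
  FD 10.5: (-53.497,0.728) -> (-63.639,-1.989) [heading=195, draw]
]
RT 351: heading 195 -> 204
FD 10.8: (-63.639,-1.989) -> (-73.505,-6.382) [heading=204, draw]
LT 120: heading 204 -> 324
BK 9.3: (-73.505,-6.382) -> (-81.029,-0.916) [heading=324, draw]
Final: pos=(-81.029,-0.916), heading=324, 9 segment(s) drawn

Segment lengths:
  seg 1: (7,6) -> (-1.627,14.627), length = 12.2
  seg 2: (-1.627,14.627) -> (-14.474,11.184), length = 13.3
  seg 3: (-14.474,11.184) -> (-22.491,9.036), length = 8.3
  seg 4: (-22.491,9.036) -> (-32.633,6.319), length = 10.5
  seg 5: (-32.633,6.319) -> (-45.48,2.876), length = 13.3
  seg 6: (-45.48,2.876) -> (-53.497,0.728), length = 8.3
  seg 7: (-53.497,0.728) -> (-63.639,-1.989), length = 10.5
  seg 8: (-63.639,-1.989) -> (-73.505,-6.382), length = 10.8
  seg 9: (-73.505,-6.382) -> (-81.029,-0.916), length = 9.3
Total = 96.5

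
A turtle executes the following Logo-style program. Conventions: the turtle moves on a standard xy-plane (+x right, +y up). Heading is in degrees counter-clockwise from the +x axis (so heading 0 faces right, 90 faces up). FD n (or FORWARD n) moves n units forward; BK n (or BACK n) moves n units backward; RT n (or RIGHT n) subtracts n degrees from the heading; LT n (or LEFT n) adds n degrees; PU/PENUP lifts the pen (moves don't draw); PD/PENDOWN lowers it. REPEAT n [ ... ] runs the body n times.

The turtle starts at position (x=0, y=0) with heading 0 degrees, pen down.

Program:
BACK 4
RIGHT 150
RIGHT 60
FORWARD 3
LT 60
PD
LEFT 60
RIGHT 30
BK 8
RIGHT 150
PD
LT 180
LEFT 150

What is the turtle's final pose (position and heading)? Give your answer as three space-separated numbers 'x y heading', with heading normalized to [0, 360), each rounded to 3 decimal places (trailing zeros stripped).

Executing turtle program step by step:
Start: pos=(0,0), heading=0, pen down
BK 4: (0,0) -> (-4,0) [heading=0, draw]
RT 150: heading 0 -> 210
RT 60: heading 210 -> 150
FD 3: (-4,0) -> (-6.598,1.5) [heading=150, draw]
LT 60: heading 150 -> 210
PD: pen down
LT 60: heading 210 -> 270
RT 30: heading 270 -> 240
BK 8: (-6.598,1.5) -> (-2.598,8.428) [heading=240, draw]
RT 150: heading 240 -> 90
PD: pen down
LT 180: heading 90 -> 270
LT 150: heading 270 -> 60
Final: pos=(-2.598,8.428), heading=60, 3 segment(s) drawn

Answer: -2.598 8.428 60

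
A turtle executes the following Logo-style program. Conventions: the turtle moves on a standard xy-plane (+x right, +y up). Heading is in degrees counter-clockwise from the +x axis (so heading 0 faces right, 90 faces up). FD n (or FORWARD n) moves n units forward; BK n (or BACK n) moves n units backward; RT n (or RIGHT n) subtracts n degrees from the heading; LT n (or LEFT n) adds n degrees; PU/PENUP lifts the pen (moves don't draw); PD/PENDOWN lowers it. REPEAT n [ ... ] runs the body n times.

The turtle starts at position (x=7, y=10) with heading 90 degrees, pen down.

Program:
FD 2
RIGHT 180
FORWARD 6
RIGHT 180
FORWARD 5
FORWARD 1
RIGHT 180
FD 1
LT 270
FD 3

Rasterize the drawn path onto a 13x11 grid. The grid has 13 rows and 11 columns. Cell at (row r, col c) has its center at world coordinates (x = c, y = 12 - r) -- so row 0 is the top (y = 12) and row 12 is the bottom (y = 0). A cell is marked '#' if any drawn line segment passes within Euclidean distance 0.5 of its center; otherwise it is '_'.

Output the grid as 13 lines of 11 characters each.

Segment 0: (7,10) -> (7,12)
Segment 1: (7,12) -> (7,6)
Segment 2: (7,6) -> (7,11)
Segment 3: (7,11) -> (7,12)
Segment 4: (7,12) -> (7,11)
Segment 5: (7,11) -> (4,11)

Answer: _______#___
____####___
_______#___
_______#___
_______#___
_______#___
_______#___
___________
___________
___________
___________
___________
___________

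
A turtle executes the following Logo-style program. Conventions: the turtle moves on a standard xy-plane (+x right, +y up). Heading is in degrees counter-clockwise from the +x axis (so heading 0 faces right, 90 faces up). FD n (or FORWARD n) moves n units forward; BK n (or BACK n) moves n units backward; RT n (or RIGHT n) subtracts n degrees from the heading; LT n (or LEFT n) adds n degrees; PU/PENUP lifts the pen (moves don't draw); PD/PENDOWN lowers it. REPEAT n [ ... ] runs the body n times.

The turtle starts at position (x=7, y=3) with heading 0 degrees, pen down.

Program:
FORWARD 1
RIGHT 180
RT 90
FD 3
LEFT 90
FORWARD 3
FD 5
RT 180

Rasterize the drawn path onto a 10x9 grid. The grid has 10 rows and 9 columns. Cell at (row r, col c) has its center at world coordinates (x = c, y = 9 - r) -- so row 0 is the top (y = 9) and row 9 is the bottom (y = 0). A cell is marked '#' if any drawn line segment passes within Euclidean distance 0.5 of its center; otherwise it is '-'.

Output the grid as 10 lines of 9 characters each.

Answer: ---------
---------
---------
#########
--------#
--------#
-------##
---------
---------
---------

Derivation:
Segment 0: (7,3) -> (8,3)
Segment 1: (8,3) -> (8,6)
Segment 2: (8,6) -> (5,6)
Segment 3: (5,6) -> (-0,6)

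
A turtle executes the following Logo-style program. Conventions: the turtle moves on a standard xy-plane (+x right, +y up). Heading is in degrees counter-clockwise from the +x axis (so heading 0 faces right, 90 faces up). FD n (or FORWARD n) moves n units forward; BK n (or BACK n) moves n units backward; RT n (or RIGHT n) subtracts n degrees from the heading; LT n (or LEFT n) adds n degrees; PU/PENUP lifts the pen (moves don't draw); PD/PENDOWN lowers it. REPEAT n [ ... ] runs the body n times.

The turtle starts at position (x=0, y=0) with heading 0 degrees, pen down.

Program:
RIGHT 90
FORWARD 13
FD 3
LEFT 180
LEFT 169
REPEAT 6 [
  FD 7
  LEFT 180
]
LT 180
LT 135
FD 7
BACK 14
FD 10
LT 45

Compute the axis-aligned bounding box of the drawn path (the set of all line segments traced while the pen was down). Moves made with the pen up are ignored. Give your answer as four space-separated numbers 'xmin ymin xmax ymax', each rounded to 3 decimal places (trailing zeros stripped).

Answer: -5.803 -22.871 5.803 0

Derivation:
Executing turtle program step by step:
Start: pos=(0,0), heading=0, pen down
RT 90: heading 0 -> 270
FD 13: (0,0) -> (0,-13) [heading=270, draw]
FD 3: (0,-13) -> (0,-16) [heading=270, draw]
LT 180: heading 270 -> 90
LT 169: heading 90 -> 259
REPEAT 6 [
  -- iteration 1/6 --
  FD 7: (0,-16) -> (-1.336,-22.871) [heading=259, draw]
  LT 180: heading 259 -> 79
  -- iteration 2/6 --
  FD 7: (-1.336,-22.871) -> (0,-16) [heading=79, draw]
  LT 180: heading 79 -> 259
  -- iteration 3/6 --
  FD 7: (0,-16) -> (-1.336,-22.871) [heading=259, draw]
  LT 180: heading 259 -> 79
  -- iteration 4/6 --
  FD 7: (-1.336,-22.871) -> (0,-16) [heading=79, draw]
  LT 180: heading 79 -> 259
  -- iteration 5/6 --
  FD 7: (0,-16) -> (-1.336,-22.871) [heading=259, draw]
  LT 180: heading 259 -> 79
  -- iteration 6/6 --
  FD 7: (-1.336,-22.871) -> (0,-16) [heading=79, draw]
  LT 180: heading 79 -> 259
]
LT 180: heading 259 -> 79
LT 135: heading 79 -> 214
FD 7: (0,-16) -> (-5.803,-19.914) [heading=214, draw]
BK 14: (-5.803,-19.914) -> (5.803,-12.086) [heading=214, draw]
FD 10: (5.803,-12.086) -> (-2.487,-17.678) [heading=214, draw]
LT 45: heading 214 -> 259
Final: pos=(-2.487,-17.678), heading=259, 11 segment(s) drawn

Segment endpoints: x in {-5.803, -2.487, -1.336, -1.336, -1.336, 0, 0, 0, 0, 0, 0, 5.803}, y in {-22.871, -19.914, -17.678, -16, -16, -13, -12.086, 0}
xmin=-5.803, ymin=-22.871, xmax=5.803, ymax=0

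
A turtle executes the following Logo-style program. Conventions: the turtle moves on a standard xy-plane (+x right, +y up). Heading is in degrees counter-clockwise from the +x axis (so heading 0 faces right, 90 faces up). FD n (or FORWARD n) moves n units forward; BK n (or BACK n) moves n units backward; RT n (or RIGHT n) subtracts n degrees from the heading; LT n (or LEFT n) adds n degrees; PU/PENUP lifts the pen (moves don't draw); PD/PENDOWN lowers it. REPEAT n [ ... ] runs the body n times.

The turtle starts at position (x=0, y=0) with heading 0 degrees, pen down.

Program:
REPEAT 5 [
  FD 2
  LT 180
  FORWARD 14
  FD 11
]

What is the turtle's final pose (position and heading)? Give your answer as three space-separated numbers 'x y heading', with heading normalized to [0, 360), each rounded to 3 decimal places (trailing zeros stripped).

Executing turtle program step by step:
Start: pos=(0,0), heading=0, pen down
REPEAT 5 [
  -- iteration 1/5 --
  FD 2: (0,0) -> (2,0) [heading=0, draw]
  LT 180: heading 0 -> 180
  FD 14: (2,0) -> (-12,0) [heading=180, draw]
  FD 11: (-12,0) -> (-23,0) [heading=180, draw]
  -- iteration 2/5 --
  FD 2: (-23,0) -> (-25,0) [heading=180, draw]
  LT 180: heading 180 -> 0
  FD 14: (-25,0) -> (-11,0) [heading=0, draw]
  FD 11: (-11,0) -> (0,0) [heading=0, draw]
  -- iteration 3/5 --
  FD 2: (0,0) -> (2,0) [heading=0, draw]
  LT 180: heading 0 -> 180
  FD 14: (2,0) -> (-12,0) [heading=180, draw]
  FD 11: (-12,0) -> (-23,0) [heading=180, draw]
  -- iteration 4/5 --
  FD 2: (-23,0) -> (-25,0) [heading=180, draw]
  LT 180: heading 180 -> 0
  FD 14: (-25,0) -> (-11,0) [heading=0, draw]
  FD 11: (-11,0) -> (0,0) [heading=0, draw]
  -- iteration 5/5 --
  FD 2: (0,0) -> (2,0) [heading=0, draw]
  LT 180: heading 0 -> 180
  FD 14: (2,0) -> (-12,0) [heading=180, draw]
  FD 11: (-12,0) -> (-23,0) [heading=180, draw]
]
Final: pos=(-23,0), heading=180, 15 segment(s) drawn

Answer: -23 0 180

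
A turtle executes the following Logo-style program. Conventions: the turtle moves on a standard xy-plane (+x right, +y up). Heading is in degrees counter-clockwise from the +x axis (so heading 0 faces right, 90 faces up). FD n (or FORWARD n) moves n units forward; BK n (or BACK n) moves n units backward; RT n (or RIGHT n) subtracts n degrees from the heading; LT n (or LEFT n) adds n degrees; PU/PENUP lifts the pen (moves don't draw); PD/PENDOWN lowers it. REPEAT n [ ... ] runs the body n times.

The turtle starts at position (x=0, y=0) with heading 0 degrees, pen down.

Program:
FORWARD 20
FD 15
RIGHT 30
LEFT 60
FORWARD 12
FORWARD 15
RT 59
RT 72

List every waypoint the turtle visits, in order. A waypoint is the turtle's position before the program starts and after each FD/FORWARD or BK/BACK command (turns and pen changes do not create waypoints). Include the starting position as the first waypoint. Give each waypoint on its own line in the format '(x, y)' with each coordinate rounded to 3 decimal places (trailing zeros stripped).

Answer: (0, 0)
(20, 0)
(35, 0)
(45.392, 6)
(58.383, 13.5)

Derivation:
Executing turtle program step by step:
Start: pos=(0,0), heading=0, pen down
FD 20: (0,0) -> (20,0) [heading=0, draw]
FD 15: (20,0) -> (35,0) [heading=0, draw]
RT 30: heading 0 -> 330
LT 60: heading 330 -> 30
FD 12: (35,0) -> (45.392,6) [heading=30, draw]
FD 15: (45.392,6) -> (58.383,13.5) [heading=30, draw]
RT 59: heading 30 -> 331
RT 72: heading 331 -> 259
Final: pos=(58.383,13.5), heading=259, 4 segment(s) drawn
Waypoints (5 total):
(0, 0)
(20, 0)
(35, 0)
(45.392, 6)
(58.383, 13.5)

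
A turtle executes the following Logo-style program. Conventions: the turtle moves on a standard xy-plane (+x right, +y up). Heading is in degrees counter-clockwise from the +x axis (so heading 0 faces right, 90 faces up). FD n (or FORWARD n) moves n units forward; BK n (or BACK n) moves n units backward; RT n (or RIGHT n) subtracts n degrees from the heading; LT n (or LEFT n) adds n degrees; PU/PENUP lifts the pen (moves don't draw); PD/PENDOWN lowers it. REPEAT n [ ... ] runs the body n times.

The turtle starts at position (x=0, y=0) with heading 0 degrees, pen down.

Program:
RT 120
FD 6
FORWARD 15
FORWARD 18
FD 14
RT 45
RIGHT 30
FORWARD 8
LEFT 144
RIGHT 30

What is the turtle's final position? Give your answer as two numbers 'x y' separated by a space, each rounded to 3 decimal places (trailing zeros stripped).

Answer: -34.227 -43.829

Derivation:
Executing turtle program step by step:
Start: pos=(0,0), heading=0, pen down
RT 120: heading 0 -> 240
FD 6: (0,0) -> (-3,-5.196) [heading=240, draw]
FD 15: (-3,-5.196) -> (-10.5,-18.187) [heading=240, draw]
FD 18: (-10.5,-18.187) -> (-19.5,-33.775) [heading=240, draw]
FD 14: (-19.5,-33.775) -> (-26.5,-45.899) [heading=240, draw]
RT 45: heading 240 -> 195
RT 30: heading 195 -> 165
FD 8: (-26.5,-45.899) -> (-34.227,-43.829) [heading=165, draw]
LT 144: heading 165 -> 309
RT 30: heading 309 -> 279
Final: pos=(-34.227,-43.829), heading=279, 5 segment(s) drawn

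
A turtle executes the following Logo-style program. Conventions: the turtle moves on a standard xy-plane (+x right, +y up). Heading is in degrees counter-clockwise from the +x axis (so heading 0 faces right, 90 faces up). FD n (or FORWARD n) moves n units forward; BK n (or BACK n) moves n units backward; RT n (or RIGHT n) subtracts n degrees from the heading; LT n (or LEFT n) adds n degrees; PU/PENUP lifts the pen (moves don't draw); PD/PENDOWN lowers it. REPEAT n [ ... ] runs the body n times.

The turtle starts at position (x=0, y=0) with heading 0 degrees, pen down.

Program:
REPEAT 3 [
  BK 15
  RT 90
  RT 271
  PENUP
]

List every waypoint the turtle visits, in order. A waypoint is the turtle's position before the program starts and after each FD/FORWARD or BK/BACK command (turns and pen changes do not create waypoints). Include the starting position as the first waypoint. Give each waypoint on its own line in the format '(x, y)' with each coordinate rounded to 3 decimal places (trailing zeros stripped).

Answer: (0, 0)
(-15, 0)
(-29.998, 0.262)
(-44.989, 0.785)

Derivation:
Executing turtle program step by step:
Start: pos=(0,0), heading=0, pen down
REPEAT 3 [
  -- iteration 1/3 --
  BK 15: (0,0) -> (-15,0) [heading=0, draw]
  RT 90: heading 0 -> 270
  RT 271: heading 270 -> 359
  PU: pen up
  -- iteration 2/3 --
  BK 15: (-15,0) -> (-29.998,0.262) [heading=359, move]
  RT 90: heading 359 -> 269
  RT 271: heading 269 -> 358
  PU: pen up
  -- iteration 3/3 --
  BK 15: (-29.998,0.262) -> (-44.989,0.785) [heading=358, move]
  RT 90: heading 358 -> 268
  RT 271: heading 268 -> 357
  PU: pen up
]
Final: pos=(-44.989,0.785), heading=357, 1 segment(s) drawn
Waypoints (4 total):
(0, 0)
(-15, 0)
(-29.998, 0.262)
(-44.989, 0.785)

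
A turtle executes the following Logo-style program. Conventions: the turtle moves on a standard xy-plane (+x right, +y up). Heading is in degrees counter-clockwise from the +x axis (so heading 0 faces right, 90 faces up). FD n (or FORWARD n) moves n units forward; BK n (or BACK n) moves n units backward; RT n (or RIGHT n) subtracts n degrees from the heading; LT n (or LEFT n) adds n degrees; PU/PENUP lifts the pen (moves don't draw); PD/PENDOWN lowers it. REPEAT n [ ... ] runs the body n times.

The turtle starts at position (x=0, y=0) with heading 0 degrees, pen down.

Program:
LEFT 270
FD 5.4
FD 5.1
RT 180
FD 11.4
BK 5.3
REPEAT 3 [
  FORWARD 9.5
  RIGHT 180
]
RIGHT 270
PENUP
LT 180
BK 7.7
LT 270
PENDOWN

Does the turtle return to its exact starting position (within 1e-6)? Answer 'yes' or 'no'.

Executing turtle program step by step:
Start: pos=(0,0), heading=0, pen down
LT 270: heading 0 -> 270
FD 5.4: (0,0) -> (0,-5.4) [heading=270, draw]
FD 5.1: (0,-5.4) -> (0,-10.5) [heading=270, draw]
RT 180: heading 270 -> 90
FD 11.4: (0,-10.5) -> (0,0.9) [heading=90, draw]
BK 5.3: (0,0.9) -> (0,-4.4) [heading=90, draw]
REPEAT 3 [
  -- iteration 1/3 --
  FD 9.5: (0,-4.4) -> (0,5.1) [heading=90, draw]
  RT 180: heading 90 -> 270
  -- iteration 2/3 --
  FD 9.5: (0,5.1) -> (0,-4.4) [heading=270, draw]
  RT 180: heading 270 -> 90
  -- iteration 3/3 --
  FD 9.5: (0,-4.4) -> (0,5.1) [heading=90, draw]
  RT 180: heading 90 -> 270
]
RT 270: heading 270 -> 0
PU: pen up
LT 180: heading 0 -> 180
BK 7.7: (0,5.1) -> (7.7,5.1) [heading=180, move]
LT 270: heading 180 -> 90
PD: pen down
Final: pos=(7.7,5.1), heading=90, 7 segment(s) drawn

Start position: (0, 0)
Final position: (7.7, 5.1)
Distance = 9.236; >= 1e-6 -> NOT closed

Answer: no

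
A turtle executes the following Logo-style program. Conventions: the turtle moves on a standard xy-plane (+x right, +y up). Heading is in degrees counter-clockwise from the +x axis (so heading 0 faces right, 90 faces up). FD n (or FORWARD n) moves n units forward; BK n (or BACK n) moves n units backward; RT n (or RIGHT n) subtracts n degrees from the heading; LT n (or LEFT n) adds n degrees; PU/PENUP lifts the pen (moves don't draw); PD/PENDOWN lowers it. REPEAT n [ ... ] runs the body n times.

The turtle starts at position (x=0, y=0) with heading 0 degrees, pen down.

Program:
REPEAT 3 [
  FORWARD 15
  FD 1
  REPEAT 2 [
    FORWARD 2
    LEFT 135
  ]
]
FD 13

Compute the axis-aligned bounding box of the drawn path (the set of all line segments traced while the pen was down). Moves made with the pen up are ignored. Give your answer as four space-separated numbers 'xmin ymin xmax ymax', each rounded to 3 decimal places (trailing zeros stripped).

Executing turtle program step by step:
Start: pos=(0,0), heading=0, pen down
REPEAT 3 [
  -- iteration 1/3 --
  FD 15: (0,0) -> (15,0) [heading=0, draw]
  FD 1: (15,0) -> (16,0) [heading=0, draw]
  REPEAT 2 [
    -- iteration 1/2 --
    FD 2: (16,0) -> (18,0) [heading=0, draw]
    LT 135: heading 0 -> 135
    -- iteration 2/2 --
    FD 2: (18,0) -> (16.586,1.414) [heading=135, draw]
    LT 135: heading 135 -> 270
  ]
  -- iteration 2/3 --
  FD 15: (16.586,1.414) -> (16.586,-13.586) [heading=270, draw]
  FD 1: (16.586,-13.586) -> (16.586,-14.586) [heading=270, draw]
  REPEAT 2 [
    -- iteration 1/2 --
    FD 2: (16.586,-14.586) -> (16.586,-16.586) [heading=270, draw]
    LT 135: heading 270 -> 45
    -- iteration 2/2 --
    FD 2: (16.586,-16.586) -> (18,-15.172) [heading=45, draw]
    LT 135: heading 45 -> 180
  ]
  -- iteration 3/3 --
  FD 15: (18,-15.172) -> (3,-15.172) [heading=180, draw]
  FD 1: (3,-15.172) -> (2,-15.172) [heading=180, draw]
  REPEAT 2 [
    -- iteration 1/2 --
    FD 2: (2,-15.172) -> (0,-15.172) [heading=180, draw]
    LT 135: heading 180 -> 315
    -- iteration 2/2 --
    FD 2: (0,-15.172) -> (1.414,-16.586) [heading=315, draw]
    LT 135: heading 315 -> 90
  ]
]
FD 13: (1.414,-16.586) -> (1.414,-3.586) [heading=90, draw]
Final: pos=(1.414,-3.586), heading=90, 13 segment(s) drawn

Segment endpoints: x in {0, 0, 1.414, 1.414, 2, 3, 15, 16, 16.586, 16.586, 18, 18}, y in {-16.586, -16.586, -15.172, -15.172, -14.586, -13.586, -3.586, 0, 1.414}
xmin=0, ymin=-16.586, xmax=18, ymax=1.414

Answer: 0 -16.586 18 1.414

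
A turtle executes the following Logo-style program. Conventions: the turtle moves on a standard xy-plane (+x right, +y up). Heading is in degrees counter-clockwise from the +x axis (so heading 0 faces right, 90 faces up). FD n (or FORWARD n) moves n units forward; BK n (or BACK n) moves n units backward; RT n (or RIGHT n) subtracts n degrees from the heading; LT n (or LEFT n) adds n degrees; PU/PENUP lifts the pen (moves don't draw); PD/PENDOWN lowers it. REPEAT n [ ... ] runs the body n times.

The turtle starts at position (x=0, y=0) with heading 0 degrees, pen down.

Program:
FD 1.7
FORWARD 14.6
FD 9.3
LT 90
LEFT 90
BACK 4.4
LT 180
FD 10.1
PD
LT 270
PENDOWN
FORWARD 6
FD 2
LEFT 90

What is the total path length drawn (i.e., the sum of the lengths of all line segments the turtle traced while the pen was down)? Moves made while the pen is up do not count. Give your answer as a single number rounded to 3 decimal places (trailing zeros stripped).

Executing turtle program step by step:
Start: pos=(0,0), heading=0, pen down
FD 1.7: (0,0) -> (1.7,0) [heading=0, draw]
FD 14.6: (1.7,0) -> (16.3,0) [heading=0, draw]
FD 9.3: (16.3,0) -> (25.6,0) [heading=0, draw]
LT 90: heading 0 -> 90
LT 90: heading 90 -> 180
BK 4.4: (25.6,0) -> (30,0) [heading=180, draw]
LT 180: heading 180 -> 0
FD 10.1: (30,0) -> (40.1,0) [heading=0, draw]
PD: pen down
LT 270: heading 0 -> 270
PD: pen down
FD 6: (40.1,0) -> (40.1,-6) [heading=270, draw]
FD 2: (40.1,-6) -> (40.1,-8) [heading=270, draw]
LT 90: heading 270 -> 0
Final: pos=(40.1,-8), heading=0, 7 segment(s) drawn

Segment lengths:
  seg 1: (0,0) -> (1.7,0), length = 1.7
  seg 2: (1.7,0) -> (16.3,0), length = 14.6
  seg 3: (16.3,0) -> (25.6,0), length = 9.3
  seg 4: (25.6,0) -> (30,0), length = 4.4
  seg 5: (30,0) -> (40.1,0), length = 10.1
  seg 6: (40.1,0) -> (40.1,-6), length = 6
  seg 7: (40.1,-6) -> (40.1,-8), length = 2
Total = 48.1

Answer: 48.1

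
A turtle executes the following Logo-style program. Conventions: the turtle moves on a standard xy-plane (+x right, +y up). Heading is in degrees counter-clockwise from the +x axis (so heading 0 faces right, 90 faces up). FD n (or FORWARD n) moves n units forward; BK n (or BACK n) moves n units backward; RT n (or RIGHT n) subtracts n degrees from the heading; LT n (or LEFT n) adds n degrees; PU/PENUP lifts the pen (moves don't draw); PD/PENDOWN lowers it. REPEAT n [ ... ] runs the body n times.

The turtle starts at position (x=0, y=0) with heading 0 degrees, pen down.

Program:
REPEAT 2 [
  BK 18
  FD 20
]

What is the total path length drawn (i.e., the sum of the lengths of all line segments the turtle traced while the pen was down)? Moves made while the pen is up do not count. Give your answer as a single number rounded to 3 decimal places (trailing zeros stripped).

Answer: 76

Derivation:
Executing turtle program step by step:
Start: pos=(0,0), heading=0, pen down
REPEAT 2 [
  -- iteration 1/2 --
  BK 18: (0,0) -> (-18,0) [heading=0, draw]
  FD 20: (-18,0) -> (2,0) [heading=0, draw]
  -- iteration 2/2 --
  BK 18: (2,0) -> (-16,0) [heading=0, draw]
  FD 20: (-16,0) -> (4,0) [heading=0, draw]
]
Final: pos=(4,0), heading=0, 4 segment(s) drawn

Segment lengths:
  seg 1: (0,0) -> (-18,0), length = 18
  seg 2: (-18,0) -> (2,0), length = 20
  seg 3: (2,0) -> (-16,0), length = 18
  seg 4: (-16,0) -> (4,0), length = 20
Total = 76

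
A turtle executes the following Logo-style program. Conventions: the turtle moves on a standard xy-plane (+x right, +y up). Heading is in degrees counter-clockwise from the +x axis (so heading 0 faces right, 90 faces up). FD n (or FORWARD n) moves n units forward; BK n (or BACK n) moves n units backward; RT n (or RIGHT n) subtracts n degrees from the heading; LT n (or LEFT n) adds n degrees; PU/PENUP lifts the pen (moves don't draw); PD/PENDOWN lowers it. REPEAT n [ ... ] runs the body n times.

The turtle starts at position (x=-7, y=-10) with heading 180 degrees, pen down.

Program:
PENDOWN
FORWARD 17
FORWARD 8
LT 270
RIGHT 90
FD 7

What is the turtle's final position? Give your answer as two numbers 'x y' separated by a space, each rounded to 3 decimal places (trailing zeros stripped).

Answer: -25 -10

Derivation:
Executing turtle program step by step:
Start: pos=(-7,-10), heading=180, pen down
PD: pen down
FD 17: (-7,-10) -> (-24,-10) [heading=180, draw]
FD 8: (-24,-10) -> (-32,-10) [heading=180, draw]
LT 270: heading 180 -> 90
RT 90: heading 90 -> 0
FD 7: (-32,-10) -> (-25,-10) [heading=0, draw]
Final: pos=(-25,-10), heading=0, 3 segment(s) drawn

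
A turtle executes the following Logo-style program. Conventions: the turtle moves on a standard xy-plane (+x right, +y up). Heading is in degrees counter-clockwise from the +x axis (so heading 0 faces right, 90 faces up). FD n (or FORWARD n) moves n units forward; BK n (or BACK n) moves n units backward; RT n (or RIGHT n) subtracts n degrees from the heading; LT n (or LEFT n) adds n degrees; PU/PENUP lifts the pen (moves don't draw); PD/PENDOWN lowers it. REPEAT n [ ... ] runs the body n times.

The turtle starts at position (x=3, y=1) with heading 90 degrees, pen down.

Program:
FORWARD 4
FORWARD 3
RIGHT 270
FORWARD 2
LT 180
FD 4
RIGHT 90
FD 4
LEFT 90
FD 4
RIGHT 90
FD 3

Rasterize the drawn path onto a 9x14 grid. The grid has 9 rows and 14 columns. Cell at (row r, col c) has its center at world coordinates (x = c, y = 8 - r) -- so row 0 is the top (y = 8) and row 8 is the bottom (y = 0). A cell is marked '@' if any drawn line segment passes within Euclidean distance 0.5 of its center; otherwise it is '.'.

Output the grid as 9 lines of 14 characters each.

Segment 0: (3,1) -> (3,5)
Segment 1: (3,5) -> (3,8)
Segment 2: (3,8) -> (1,8)
Segment 3: (1,8) -> (5,8)
Segment 4: (5,8) -> (5,4)
Segment 5: (5,4) -> (9,4)
Segment 6: (9,4) -> (9,1)

Answer: .@@@@@........
...@.@........
...@.@........
...@.@........
...@.@@@@@....
...@.....@....
...@.....@....
...@.....@....
..............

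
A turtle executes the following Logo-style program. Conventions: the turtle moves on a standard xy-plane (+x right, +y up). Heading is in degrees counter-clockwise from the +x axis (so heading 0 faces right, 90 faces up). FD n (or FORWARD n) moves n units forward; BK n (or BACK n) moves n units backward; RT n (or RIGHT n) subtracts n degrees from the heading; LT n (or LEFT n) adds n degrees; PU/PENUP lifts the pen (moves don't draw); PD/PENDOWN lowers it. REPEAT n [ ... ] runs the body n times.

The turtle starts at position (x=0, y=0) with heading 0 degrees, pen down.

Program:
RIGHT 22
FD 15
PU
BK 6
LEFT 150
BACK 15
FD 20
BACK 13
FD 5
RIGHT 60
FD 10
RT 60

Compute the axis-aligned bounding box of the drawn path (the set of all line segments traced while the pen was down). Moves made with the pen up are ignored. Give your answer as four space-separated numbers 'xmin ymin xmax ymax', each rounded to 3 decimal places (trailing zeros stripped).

Answer: 0 -5.619 13.908 0

Derivation:
Executing turtle program step by step:
Start: pos=(0,0), heading=0, pen down
RT 22: heading 0 -> 338
FD 15: (0,0) -> (13.908,-5.619) [heading=338, draw]
PU: pen up
BK 6: (13.908,-5.619) -> (8.345,-3.371) [heading=338, move]
LT 150: heading 338 -> 128
BK 15: (8.345,-3.371) -> (17.58,-15.192) [heading=128, move]
FD 20: (17.58,-15.192) -> (5.266,0.569) [heading=128, move]
BK 13: (5.266,0.569) -> (13.27,-9.676) [heading=128, move]
FD 5: (13.27,-9.676) -> (10.192,-5.735) [heading=128, move]
RT 60: heading 128 -> 68
FD 10: (10.192,-5.735) -> (13.938,3.536) [heading=68, move]
RT 60: heading 68 -> 8
Final: pos=(13.938,3.536), heading=8, 1 segment(s) drawn

Segment endpoints: x in {0, 13.908}, y in {-5.619, 0}
xmin=0, ymin=-5.619, xmax=13.908, ymax=0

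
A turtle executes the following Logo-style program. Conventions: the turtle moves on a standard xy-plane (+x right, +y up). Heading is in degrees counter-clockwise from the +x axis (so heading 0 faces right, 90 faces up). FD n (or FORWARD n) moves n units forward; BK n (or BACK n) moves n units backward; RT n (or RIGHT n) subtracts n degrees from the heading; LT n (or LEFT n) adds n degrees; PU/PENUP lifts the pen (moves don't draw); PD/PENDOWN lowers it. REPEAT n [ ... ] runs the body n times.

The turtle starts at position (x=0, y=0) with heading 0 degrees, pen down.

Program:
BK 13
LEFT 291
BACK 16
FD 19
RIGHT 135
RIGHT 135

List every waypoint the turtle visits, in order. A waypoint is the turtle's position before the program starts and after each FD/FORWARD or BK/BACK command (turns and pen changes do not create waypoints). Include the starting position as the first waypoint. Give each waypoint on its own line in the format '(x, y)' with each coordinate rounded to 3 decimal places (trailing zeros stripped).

Executing turtle program step by step:
Start: pos=(0,0), heading=0, pen down
BK 13: (0,0) -> (-13,0) [heading=0, draw]
LT 291: heading 0 -> 291
BK 16: (-13,0) -> (-18.734,14.937) [heading=291, draw]
FD 19: (-18.734,14.937) -> (-11.925,-2.801) [heading=291, draw]
RT 135: heading 291 -> 156
RT 135: heading 156 -> 21
Final: pos=(-11.925,-2.801), heading=21, 3 segment(s) drawn
Waypoints (4 total):
(0, 0)
(-13, 0)
(-18.734, 14.937)
(-11.925, -2.801)

Answer: (0, 0)
(-13, 0)
(-18.734, 14.937)
(-11.925, -2.801)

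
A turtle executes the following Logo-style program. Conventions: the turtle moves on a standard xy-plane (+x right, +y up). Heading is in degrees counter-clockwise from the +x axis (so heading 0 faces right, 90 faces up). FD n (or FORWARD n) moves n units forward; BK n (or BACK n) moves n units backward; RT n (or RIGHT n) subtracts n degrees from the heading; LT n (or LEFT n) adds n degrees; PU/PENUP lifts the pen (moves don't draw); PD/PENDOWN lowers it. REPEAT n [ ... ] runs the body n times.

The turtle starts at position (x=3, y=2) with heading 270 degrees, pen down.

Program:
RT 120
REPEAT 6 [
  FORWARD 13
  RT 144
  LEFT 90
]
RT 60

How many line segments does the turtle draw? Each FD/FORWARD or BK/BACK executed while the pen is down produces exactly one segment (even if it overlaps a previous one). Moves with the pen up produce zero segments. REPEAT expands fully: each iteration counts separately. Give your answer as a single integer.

Answer: 6

Derivation:
Executing turtle program step by step:
Start: pos=(3,2), heading=270, pen down
RT 120: heading 270 -> 150
REPEAT 6 [
  -- iteration 1/6 --
  FD 13: (3,2) -> (-8.258,8.5) [heading=150, draw]
  RT 144: heading 150 -> 6
  LT 90: heading 6 -> 96
  -- iteration 2/6 --
  FD 13: (-8.258,8.5) -> (-9.617,21.429) [heading=96, draw]
  RT 144: heading 96 -> 312
  LT 90: heading 312 -> 42
  -- iteration 3/6 --
  FD 13: (-9.617,21.429) -> (0.044,30.127) [heading=42, draw]
  RT 144: heading 42 -> 258
  LT 90: heading 258 -> 348
  -- iteration 4/6 --
  FD 13: (0.044,30.127) -> (12.76,27.425) [heading=348, draw]
  RT 144: heading 348 -> 204
  LT 90: heading 204 -> 294
  -- iteration 5/6 --
  FD 13: (12.76,27.425) -> (18.047,15.549) [heading=294, draw]
  RT 144: heading 294 -> 150
  LT 90: heading 150 -> 240
  -- iteration 6/6 --
  FD 13: (18.047,15.549) -> (11.547,4.29) [heading=240, draw]
  RT 144: heading 240 -> 96
  LT 90: heading 96 -> 186
]
RT 60: heading 186 -> 126
Final: pos=(11.547,4.29), heading=126, 6 segment(s) drawn
Segments drawn: 6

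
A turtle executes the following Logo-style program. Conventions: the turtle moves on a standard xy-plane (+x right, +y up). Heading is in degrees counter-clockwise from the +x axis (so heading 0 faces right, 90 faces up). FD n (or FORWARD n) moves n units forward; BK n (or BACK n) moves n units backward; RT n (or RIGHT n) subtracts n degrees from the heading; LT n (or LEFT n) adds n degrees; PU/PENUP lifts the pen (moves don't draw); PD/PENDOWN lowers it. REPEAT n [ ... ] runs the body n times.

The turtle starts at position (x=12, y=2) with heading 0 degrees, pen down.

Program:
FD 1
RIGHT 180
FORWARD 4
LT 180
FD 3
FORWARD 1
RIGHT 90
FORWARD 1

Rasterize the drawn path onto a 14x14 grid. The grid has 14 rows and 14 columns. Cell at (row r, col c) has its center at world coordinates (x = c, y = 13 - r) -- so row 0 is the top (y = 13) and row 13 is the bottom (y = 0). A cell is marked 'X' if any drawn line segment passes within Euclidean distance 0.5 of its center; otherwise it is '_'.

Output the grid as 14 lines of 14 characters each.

Answer: ______________
______________
______________
______________
______________
______________
______________
______________
______________
______________
______________
_________XXXXX
_____________X
______________

Derivation:
Segment 0: (12,2) -> (13,2)
Segment 1: (13,2) -> (9,2)
Segment 2: (9,2) -> (12,2)
Segment 3: (12,2) -> (13,2)
Segment 4: (13,2) -> (13,1)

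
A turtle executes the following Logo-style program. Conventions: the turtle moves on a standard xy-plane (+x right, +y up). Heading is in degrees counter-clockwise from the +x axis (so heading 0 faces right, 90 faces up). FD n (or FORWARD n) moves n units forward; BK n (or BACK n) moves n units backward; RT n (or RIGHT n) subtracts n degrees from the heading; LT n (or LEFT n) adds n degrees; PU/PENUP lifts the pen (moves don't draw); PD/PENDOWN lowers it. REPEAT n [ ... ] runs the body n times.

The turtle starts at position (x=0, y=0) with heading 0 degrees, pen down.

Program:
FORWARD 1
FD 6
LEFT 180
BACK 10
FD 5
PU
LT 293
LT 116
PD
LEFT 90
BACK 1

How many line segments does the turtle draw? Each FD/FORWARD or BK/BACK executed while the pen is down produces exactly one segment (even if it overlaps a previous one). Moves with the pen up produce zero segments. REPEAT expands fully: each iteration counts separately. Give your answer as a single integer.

Answer: 5

Derivation:
Executing turtle program step by step:
Start: pos=(0,0), heading=0, pen down
FD 1: (0,0) -> (1,0) [heading=0, draw]
FD 6: (1,0) -> (7,0) [heading=0, draw]
LT 180: heading 0 -> 180
BK 10: (7,0) -> (17,0) [heading=180, draw]
FD 5: (17,0) -> (12,0) [heading=180, draw]
PU: pen up
LT 293: heading 180 -> 113
LT 116: heading 113 -> 229
PD: pen down
LT 90: heading 229 -> 319
BK 1: (12,0) -> (11.245,0.656) [heading=319, draw]
Final: pos=(11.245,0.656), heading=319, 5 segment(s) drawn
Segments drawn: 5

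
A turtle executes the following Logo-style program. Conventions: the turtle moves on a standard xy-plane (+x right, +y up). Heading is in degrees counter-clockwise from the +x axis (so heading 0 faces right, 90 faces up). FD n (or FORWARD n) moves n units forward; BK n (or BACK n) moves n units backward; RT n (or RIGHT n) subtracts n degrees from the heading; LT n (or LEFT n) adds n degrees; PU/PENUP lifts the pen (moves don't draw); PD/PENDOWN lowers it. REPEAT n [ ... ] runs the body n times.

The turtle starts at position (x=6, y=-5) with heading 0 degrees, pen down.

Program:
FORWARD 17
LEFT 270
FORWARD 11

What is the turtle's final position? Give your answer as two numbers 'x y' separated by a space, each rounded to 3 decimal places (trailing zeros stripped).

Answer: 23 -16

Derivation:
Executing turtle program step by step:
Start: pos=(6,-5), heading=0, pen down
FD 17: (6,-5) -> (23,-5) [heading=0, draw]
LT 270: heading 0 -> 270
FD 11: (23,-5) -> (23,-16) [heading=270, draw]
Final: pos=(23,-16), heading=270, 2 segment(s) drawn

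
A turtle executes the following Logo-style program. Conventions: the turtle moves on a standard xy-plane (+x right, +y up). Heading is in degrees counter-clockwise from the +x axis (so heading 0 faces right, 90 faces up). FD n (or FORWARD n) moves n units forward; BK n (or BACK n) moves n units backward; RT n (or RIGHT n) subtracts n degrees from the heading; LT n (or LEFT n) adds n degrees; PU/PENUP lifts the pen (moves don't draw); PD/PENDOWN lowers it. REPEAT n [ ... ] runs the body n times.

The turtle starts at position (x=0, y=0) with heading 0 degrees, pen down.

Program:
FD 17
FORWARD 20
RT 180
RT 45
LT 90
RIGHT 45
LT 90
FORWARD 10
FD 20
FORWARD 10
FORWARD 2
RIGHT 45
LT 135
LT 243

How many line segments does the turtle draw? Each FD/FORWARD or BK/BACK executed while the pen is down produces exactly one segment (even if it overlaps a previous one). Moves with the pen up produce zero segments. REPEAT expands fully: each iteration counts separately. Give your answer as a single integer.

Executing turtle program step by step:
Start: pos=(0,0), heading=0, pen down
FD 17: (0,0) -> (17,0) [heading=0, draw]
FD 20: (17,0) -> (37,0) [heading=0, draw]
RT 180: heading 0 -> 180
RT 45: heading 180 -> 135
LT 90: heading 135 -> 225
RT 45: heading 225 -> 180
LT 90: heading 180 -> 270
FD 10: (37,0) -> (37,-10) [heading=270, draw]
FD 20: (37,-10) -> (37,-30) [heading=270, draw]
FD 10: (37,-30) -> (37,-40) [heading=270, draw]
FD 2: (37,-40) -> (37,-42) [heading=270, draw]
RT 45: heading 270 -> 225
LT 135: heading 225 -> 0
LT 243: heading 0 -> 243
Final: pos=(37,-42), heading=243, 6 segment(s) drawn
Segments drawn: 6

Answer: 6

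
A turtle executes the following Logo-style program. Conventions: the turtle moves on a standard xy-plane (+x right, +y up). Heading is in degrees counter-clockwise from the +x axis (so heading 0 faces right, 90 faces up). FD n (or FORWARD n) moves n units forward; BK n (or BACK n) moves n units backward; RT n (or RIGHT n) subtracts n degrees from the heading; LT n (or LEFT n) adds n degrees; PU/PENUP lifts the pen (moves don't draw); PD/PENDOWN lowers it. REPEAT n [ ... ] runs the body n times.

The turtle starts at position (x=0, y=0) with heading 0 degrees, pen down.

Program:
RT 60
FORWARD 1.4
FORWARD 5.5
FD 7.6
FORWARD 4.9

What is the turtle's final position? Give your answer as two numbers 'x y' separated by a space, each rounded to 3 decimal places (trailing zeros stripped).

Answer: 9.7 -16.801

Derivation:
Executing turtle program step by step:
Start: pos=(0,0), heading=0, pen down
RT 60: heading 0 -> 300
FD 1.4: (0,0) -> (0.7,-1.212) [heading=300, draw]
FD 5.5: (0.7,-1.212) -> (3.45,-5.976) [heading=300, draw]
FD 7.6: (3.45,-5.976) -> (7.25,-12.557) [heading=300, draw]
FD 4.9: (7.25,-12.557) -> (9.7,-16.801) [heading=300, draw]
Final: pos=(9.7,-16.801), heading=300, 4 segment(s) drawn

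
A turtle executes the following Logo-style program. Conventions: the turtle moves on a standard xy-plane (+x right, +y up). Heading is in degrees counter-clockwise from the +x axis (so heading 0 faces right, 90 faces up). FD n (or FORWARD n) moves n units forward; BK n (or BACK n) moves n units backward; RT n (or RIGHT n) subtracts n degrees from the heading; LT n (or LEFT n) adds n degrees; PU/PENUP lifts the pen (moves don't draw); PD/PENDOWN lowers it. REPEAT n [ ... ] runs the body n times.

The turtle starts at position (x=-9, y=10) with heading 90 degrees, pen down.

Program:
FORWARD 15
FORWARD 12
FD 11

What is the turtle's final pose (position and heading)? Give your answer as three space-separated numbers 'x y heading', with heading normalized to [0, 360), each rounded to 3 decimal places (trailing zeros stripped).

Executing turtle program step by step:
Start: pos=(-9,10), heading=90, pen down
FD 15: (-9,10) -> (-9,25) [heading=90, draw]
FD 12: (-9,25) -> (-9,37) [heading=90, draw]
FD 11: (-9,37) -> (-9,48) [heading=90, draw]
Final: pos=(-9,48), heading=90, 3 segment(s) drawn

Answer: -9 48 90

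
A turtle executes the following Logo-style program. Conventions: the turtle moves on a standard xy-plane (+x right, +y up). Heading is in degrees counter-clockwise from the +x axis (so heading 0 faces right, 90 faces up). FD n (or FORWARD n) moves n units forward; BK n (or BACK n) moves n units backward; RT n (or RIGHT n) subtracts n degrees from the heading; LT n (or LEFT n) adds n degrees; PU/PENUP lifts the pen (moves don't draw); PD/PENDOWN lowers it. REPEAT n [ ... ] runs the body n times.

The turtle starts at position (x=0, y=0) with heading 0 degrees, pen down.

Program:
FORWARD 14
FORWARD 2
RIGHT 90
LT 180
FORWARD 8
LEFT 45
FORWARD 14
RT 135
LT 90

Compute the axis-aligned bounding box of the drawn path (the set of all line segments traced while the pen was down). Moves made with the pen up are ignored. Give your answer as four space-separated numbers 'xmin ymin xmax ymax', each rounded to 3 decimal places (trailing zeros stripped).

Answer: 0 0 16 17.899

Derivation:
Executing turtle program step by step:
Start: pos=(0,0), heading=0, pen down
FD 14: (0,0) -> (14,0) [heading=0, draw]
FD 2: (14,0) -> (16,0) [heading=0, draw]
RT 90: heading 0 -> 270
LT 180: heading 270 -> 90
FD 8: (16,0) -> (16,8) [heading=90, draw]
LT 45: heading 90 -> 135
FD 14: (16,8) -> (6.101,17.899) [heading=135, draw]
RT 135: heading 135 -> 0
LT 90: heading 0 -> 90
Final: pos=(6.101,17.899), heading=90, 4 segment(s) drawn

Segment endpoints: x in {0, 6.101, 14, 16}, y in {0, 8, 17.899}
xmin=0, ymin=0, xmax=16, ymax=17.899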